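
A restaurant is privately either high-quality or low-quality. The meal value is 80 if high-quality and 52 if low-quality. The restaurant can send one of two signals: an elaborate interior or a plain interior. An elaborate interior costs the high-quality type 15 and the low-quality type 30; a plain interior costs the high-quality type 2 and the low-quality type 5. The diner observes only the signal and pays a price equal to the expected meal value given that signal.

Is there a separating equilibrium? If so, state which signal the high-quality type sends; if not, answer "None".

Try high-quality → elaborate interior, low-quality → plain interior:
  Under separation the diner infers type exactly: elaborate interior → high-quality (pays 80), plain interior → low-quality (pays 52).
  High-quality: elaborate interior gives 80 − 15 = 65; plain interior gives 52 − 2 = 50. No deviation. ✓
  Low-quality: plain interior gives 52 − 5 = 47; elaborate interior gives 80 − 30 = 50. Would deviate. ✗
Try high-quality → plain interior, low-quality → elaborate interior:
  Under separation the diner infers type exactly: plain interior → high-quality (pays 80), elaborate interior → low-quality (pays 52).
  High-quality: plain interior gives 80 − 2 = 78; elaborate interior gives 52 − 15 = 37. No deviation. ✓
  Low-quality: elaborate interior gives 52 − 30 = 22; plain interior gives 80 − 5 = 75. Would deviate. ✗
Neither assignment is incentive-compatible.

None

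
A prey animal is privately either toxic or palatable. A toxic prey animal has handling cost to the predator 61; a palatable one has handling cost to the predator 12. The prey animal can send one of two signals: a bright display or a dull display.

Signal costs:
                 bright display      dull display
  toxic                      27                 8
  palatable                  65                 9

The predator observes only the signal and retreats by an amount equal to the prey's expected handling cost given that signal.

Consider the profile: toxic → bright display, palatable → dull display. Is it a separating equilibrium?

Under separation the predator infers type exactly: bright display → toxic (pays 61), dull display → palatable (pays 12).
Toxic: bright display gives 61 − 27 = 34; dull display gives 12 − 8 = 4. No deviation. ✓
Palatable: dull display gives 12 − 9 = 3; bright display gives 61 − 65 = -4. No deviation. ✓
Both incentive constraints hold.

Yes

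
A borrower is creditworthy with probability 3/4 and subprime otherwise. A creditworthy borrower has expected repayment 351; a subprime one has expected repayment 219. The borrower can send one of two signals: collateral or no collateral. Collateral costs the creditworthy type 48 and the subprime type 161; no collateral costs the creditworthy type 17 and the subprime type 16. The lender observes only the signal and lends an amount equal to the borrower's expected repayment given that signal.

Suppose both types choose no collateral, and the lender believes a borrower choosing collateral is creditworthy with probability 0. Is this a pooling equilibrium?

Yes

At the pooled signal (no collateral) the lender holds the prior 3/4 and pays 3/4·351 + 1/4·219 = 318. Off-path (collateral) belief 0 gives 0·351 + 1·219 = 219.
Creditworthy: no collateral gives 318 − 17 = 301; collateral gives 219 − 48 = 171. Stays. ✓
Subprime: no collateral gives 318 − 16 = 302; collateral gives 219 − 161 = 58. Stays. ✓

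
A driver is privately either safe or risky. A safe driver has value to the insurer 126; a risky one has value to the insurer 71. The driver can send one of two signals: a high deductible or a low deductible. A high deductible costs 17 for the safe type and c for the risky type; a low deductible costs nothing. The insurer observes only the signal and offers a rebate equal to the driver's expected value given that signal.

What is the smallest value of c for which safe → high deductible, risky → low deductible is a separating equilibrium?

55

Under separation: high deductible → safe (pays 126); low deductible → risky (pays 71).
Safe: 126 − 17 = 109 ≥ 71 − 0 = 71. Holds regardless of c. ✓
Risky: 71 − 0 ≥ 126 − c, so c ≥ 126 − 71 = 55.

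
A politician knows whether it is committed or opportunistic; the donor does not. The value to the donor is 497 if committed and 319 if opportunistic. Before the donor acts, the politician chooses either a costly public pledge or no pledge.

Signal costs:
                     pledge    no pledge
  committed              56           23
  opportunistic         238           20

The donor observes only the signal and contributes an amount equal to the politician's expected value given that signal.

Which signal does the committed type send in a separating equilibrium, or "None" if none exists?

pledge

Try committed → pledge, opportunistic → no pledge:
  Under separation the donor infers type exactly: pledge → committed (pays 497), no pledge → opportunistic (pays 319).
  Committed: pledge gives 497 − 56 = 441; no pledge gives 319 − 23 = 296. No deviation. ✓
  Opportunistic: no pledge gives 319 − 20 = 299; pledge gives 497 − 238 = 259. No deviation. ✓
Both hold — the committed type sends pledge.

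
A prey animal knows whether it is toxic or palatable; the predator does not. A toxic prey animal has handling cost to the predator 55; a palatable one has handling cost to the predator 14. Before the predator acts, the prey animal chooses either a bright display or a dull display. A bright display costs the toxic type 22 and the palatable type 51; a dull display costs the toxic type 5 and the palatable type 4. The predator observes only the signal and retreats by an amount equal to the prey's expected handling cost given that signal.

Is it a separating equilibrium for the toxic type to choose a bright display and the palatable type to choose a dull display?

If types separate, bright display earns payment 55 and dull display earns 14.
Toxic: bright display gives 55 − 22 = 33; dull display gives 14 − 5 = 9. No deviation. ✓
Palatable: dull display gives 14 − 4 = 10; bright display gives 55 − 51 = 4. No deviation. ✓
Both incentive constraints hold.

Yes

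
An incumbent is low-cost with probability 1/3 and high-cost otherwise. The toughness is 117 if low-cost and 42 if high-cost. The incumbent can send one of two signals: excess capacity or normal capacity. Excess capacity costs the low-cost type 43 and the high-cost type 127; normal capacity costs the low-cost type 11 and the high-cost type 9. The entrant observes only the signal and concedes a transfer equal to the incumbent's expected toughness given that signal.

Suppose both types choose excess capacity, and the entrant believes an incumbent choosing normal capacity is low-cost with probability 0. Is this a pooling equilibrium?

At the pooled signal (excess capacity) the entrant holds the prior 1/3 and pays 1/3·117 + 2/3·42 = 67. Off-path (normal capacity) belief 0 gives 0·117 + 1·42 = 42.
Low-cost: excess capacity gives 67 − 43 = 24; normal capacity gives 42 − 11 = 31. Deviates. ✗
High-cost: excess capacity gives 67 − 127 = -60; normal capacity gives 42 − 9 = 33. Deviates. ✗

No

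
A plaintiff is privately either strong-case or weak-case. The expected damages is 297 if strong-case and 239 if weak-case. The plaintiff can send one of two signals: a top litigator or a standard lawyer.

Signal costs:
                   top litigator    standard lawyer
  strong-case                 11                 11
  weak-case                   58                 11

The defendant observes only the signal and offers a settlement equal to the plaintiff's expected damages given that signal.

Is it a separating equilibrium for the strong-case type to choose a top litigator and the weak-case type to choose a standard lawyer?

If types separate, top litigator earns payment 297 and standard lawyer earns 239.
Strong-case: top litigator gives 297 − 11 = 286; standard lawyer gives 239 − 11 = 228. No deviation. ✓
Weak-case: standard lawyer gives 239 − 11 = 228; top litigator gives 297 − 58 = 239. Would deviate. ✗

No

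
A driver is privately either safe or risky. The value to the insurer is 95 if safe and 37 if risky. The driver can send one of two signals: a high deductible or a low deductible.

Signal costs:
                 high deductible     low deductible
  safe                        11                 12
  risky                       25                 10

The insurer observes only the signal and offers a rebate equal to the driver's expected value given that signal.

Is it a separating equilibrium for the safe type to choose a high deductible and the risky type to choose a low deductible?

Under separation the insurer infers type exactly: high deductible → safe (pays 95), low deductible → risky (pays 37).
Safe: high deductible gives 95 − 11 = 84; low deductible gives 37 − 12 = 25. No deviation. ✓
Risky: low deductible gives 37 − 10 = 27; high deductible gives 95 − 25 = 70. Would deviate. ✗

No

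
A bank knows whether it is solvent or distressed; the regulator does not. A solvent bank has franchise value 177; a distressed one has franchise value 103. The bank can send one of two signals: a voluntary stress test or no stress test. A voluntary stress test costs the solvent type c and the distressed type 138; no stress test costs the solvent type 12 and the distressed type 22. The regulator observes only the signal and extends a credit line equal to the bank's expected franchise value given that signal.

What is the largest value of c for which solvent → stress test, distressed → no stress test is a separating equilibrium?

86

Under separation: stress test → solvent (pays 177); no stress test → distressed (pays 103).
Distressed: 103 − 22 = 81 ≥ 177 − 138 = 39. Holds regardless of c. ✓
Solvent: 177 − c ≥ 103 − 12, so c ≤ 177 − 91 = 86.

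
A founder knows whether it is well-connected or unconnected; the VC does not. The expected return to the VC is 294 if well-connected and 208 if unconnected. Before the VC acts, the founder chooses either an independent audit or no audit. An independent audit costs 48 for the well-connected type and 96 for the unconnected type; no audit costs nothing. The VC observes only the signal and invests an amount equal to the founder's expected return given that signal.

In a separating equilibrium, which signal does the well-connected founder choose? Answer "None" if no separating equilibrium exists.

audit

Try well-connected → audit, unconnected → no audit:
  If types separate, audit earns payment 294 and no audit earns 208.
  Well-connected: audit gives 294 − 48 = 246; no audit gives 208 − 0 = 208. No deviation. ✓
  Unconnected: no audit gives 208 − 0 = 208; audit gives 294 − 96 = 198. No deviation. ✓
Both hold — the well-connected type sends audit.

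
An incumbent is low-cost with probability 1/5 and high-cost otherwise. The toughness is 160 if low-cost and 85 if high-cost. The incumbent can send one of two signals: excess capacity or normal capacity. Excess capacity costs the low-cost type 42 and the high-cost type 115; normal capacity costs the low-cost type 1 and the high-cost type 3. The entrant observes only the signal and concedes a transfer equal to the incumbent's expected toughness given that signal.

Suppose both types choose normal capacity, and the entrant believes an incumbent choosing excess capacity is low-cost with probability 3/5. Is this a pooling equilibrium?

Yes

On the equilibrium path (normal capacity) the entrant holds the prior 1/5 and pays 1/5·160 + 4/5·85 = 100. Off-path (excess capacity) belief 3/5 gives 3/5·160 + 2/5·85 = 130.
Low-cost: normal capacity gives 100 − 1 = 99; excess capacity gives 130 − 42 = 88. Stays. ✓
High-cost: normal capacity gives 100 − 3 = 97; excess capacity gives 130 − 115 = 15. Stays. ✓
Beliefs are Bayes-consistent on-path and both types best-respond.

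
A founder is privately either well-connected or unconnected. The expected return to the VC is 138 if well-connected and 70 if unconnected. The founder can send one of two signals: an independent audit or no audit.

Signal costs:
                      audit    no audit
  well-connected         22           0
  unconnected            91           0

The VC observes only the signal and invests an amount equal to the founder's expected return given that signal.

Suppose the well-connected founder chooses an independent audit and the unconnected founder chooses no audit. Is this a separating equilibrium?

Yes

If types separate, audit earns payment 138 and no audit earns 70.
Well-connected: audit gives 138 − 22 = 116; no audit gives 70 − 0 = 70. No deviation. ✓
Unconnected: no audit gives 70 − 0 = 70; audit gives 138 − 91 = 47. No deviation. ✓
Both incentive constraints hold.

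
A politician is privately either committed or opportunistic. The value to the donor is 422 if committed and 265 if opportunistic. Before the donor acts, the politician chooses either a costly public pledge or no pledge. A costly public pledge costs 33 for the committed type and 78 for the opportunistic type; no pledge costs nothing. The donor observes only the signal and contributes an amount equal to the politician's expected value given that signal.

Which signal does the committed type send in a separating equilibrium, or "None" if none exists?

None

Try committed → pledge, opportunistic → no pledge:
  If types separate, pledge earns payment 422 and no pledge earns 265.
  Committed: pledge gives 422 − 33 = 389; no pledge gives 265 − 0 = 265. No deviation. ✓
  Opportunistic: no pledge gives 265 − 0 = 265; pledge gives 422 − 78 = 344. Would deviate. ✗
Try committed → no pledge, opportunistic → pledge:
  If types separate, no pledge earns payment 422 and pledge earns 265.
  Committed: no pledge gives 422 − 0 = 422; pledge gives 265 − 33 = 232. No deviation. ✓
  Opportunistic: pledge gives 265 − 78 = 187; no pledge gives 422 − 0 = 422. Would deviate. ✗
Neither assignment is incentive-compatible.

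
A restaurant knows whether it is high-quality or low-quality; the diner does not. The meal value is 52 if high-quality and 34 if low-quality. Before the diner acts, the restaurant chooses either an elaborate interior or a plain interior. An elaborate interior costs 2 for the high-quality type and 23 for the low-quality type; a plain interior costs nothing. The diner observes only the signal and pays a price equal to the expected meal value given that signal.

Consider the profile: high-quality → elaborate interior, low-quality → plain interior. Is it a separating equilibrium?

Yes

Under separation the diner infers type exactly: elaborate interior → high-quality (pays 52), plain interior → low-quality (pays 34).
High-quality: elaborate interior gives 52 − 2 = 50; plain interior gives 34 − 0 = 34. No deviation. ✓
Low-quality: plain interior gives 34 − 0 = 34; elaborate interior gives 52 − 23 = 29. No deviation. ✓
Both incentive constraints hold.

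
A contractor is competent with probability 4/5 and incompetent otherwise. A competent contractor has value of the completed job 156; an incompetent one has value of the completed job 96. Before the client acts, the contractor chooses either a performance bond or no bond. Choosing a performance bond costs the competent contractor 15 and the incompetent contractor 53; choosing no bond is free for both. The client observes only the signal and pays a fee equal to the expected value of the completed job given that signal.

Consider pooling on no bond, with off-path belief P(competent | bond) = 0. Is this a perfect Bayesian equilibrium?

Yes

At the pooled signal (no bond) the client holds the prior 4/5 and pays 4/5·156 + 1/5·96 = 144. Off-path (bond) belief 0 gives 0·156 + 1·96 = 96.
Competent: no bond gives 144 − 0 = 144; bond gives 96 − 15 = 81. Stays. ✓
Incompetent: no bond gives 144 − 0 = 144; bond gives 96 − 53 = 43. Stays. ✓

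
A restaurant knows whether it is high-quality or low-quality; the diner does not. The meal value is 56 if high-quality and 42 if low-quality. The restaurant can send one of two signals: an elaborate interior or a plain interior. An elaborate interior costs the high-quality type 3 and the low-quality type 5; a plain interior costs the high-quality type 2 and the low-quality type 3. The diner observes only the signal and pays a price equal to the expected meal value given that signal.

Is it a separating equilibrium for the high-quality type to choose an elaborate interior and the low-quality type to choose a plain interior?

No

Under separation the diner infers type exactly: elaborate interior → high-quality (pays 56), plain interior → low-quality (pays 42).
High-quality: elaborate interior gives 56 − 3 = 53; plain interior gives 42 − 2 = 40. No deviation. ✓
Low-quality: plain interior gives 42 − 3 = 39; elaborate interior gives 56 − 5 = 51. Would deviate. ✗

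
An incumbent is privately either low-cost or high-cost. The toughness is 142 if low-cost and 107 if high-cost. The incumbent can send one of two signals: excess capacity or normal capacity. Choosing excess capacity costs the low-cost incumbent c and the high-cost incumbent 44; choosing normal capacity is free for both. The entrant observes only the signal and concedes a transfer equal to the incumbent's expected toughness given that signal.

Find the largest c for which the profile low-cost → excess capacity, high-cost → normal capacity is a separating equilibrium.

Under separation: excess capacity → low-cost (pays 142); normal capacity → high-cost (pays 107).
High-cost: 107 − 0 = 107 ≥ 142 − 44 = 98. Holds regardless of c. ✓
Low-cost: 142 − c ≥ 107 − 0, so c ≤ 142 − 107 = 35.

35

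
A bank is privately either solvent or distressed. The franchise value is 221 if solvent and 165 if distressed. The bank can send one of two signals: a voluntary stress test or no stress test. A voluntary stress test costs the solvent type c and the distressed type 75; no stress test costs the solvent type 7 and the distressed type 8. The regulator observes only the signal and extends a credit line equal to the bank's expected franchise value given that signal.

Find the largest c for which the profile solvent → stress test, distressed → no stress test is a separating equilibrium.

63

Under separation: stress test → solvent (pays 221); no stress test → distressed (pays 165).
Distressed: 165 − 8 = 157 ≥ 221 − 75 = 146. Holds regardless of c. ✓
Solvent: 221 − c ≥ 165 − 7, so c ≤ 221 − 158 = 63.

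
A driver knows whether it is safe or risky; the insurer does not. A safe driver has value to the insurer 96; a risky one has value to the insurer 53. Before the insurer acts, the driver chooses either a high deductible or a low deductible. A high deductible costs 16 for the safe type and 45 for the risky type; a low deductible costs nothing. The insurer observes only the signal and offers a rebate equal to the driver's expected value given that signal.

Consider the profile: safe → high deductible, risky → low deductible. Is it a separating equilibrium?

Yes

If types separate, high deductible earns payment 96 and low deductible earns 53.
Safe: high deductible gives 96 − 16 = 80; low deductible gives 53 − 0 = 53. No deviation. ✓
Risky: low deductible gives 53 − 0 = 53; high deductible gives 96 − 45 = 51. No deviation. ✓
Both incentive constraints hold.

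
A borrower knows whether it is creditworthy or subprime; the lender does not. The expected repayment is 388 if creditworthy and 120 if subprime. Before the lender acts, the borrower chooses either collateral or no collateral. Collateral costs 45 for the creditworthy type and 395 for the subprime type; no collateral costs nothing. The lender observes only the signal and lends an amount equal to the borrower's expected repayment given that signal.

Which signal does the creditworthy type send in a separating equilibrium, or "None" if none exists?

collateral

Try creditworthy → collateral, subprime → no collateral:
  If types separate, collateral earns payment 388 and no collateral earns 120.
  Creditworthy: collateral gives 388 − 45 = 343; no collateral gives 120 − 0 = 120. No deviation. ✓
  Subprime: no collateral gives 120 − 0 = 120; collateral gives 388 − 395 = -7. No deviation. ✓
Both hold — the creditworthy type sends collateral.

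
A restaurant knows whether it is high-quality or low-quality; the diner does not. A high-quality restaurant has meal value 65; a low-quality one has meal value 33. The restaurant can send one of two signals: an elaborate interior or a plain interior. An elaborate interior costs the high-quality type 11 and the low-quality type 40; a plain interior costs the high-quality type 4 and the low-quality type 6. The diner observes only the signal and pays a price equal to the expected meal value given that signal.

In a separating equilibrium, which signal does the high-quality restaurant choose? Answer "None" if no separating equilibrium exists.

elaborate interior

Try high-quality → elaborate interior, low-quality → plain interior:
  If types separate, elaborate interior earns payment 65 and plain interior earns 33.
  High-quality: elaborate interior gives 65 − 11 = 54; plain interior gives 33 − 4 = 29. No deviation. ✓
  Low-quality: plain interior gives 33 − 6 = 27; elaborate interior gives 65 − 40 = 25. No deviation. ✓
Both hold — the high-quality type sends elaborate interior.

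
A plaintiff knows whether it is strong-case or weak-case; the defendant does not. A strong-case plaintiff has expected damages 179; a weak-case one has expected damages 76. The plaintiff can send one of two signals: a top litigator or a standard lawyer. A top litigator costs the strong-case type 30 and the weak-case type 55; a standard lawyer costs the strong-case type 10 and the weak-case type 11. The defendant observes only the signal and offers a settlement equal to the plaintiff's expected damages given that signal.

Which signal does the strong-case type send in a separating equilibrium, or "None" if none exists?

Try strong-case → top litigator, weak-case → standard lawyer:
  If types separate, top litigator earns payment 179 and standard lawyer earns 76.
  Strong-case: top litigator gives 179 − 30 = 149; standard lawyer gives 76 − 10 = 66. No deviation. ✓
  Weak-case: standard lawyer gives 76 − 11 = 65; top litigator gives 179 − 55 = 124. Would deviate. ✗
Try strong-case → standard lawyer, weak-case → top litigator:
  If types separate, standard lawyer earns payment 179 and top litigator earns 76.
  Strong-case: standard lawyer gives 179 − 10 = 169; top litigator gives 76 − 30 = 46. No deviation. ✓
  Weak-case: top litigator gives 76 − 55 = 21; standard lawyer gives 179 − 11 = 168. Would deviate. ✗
Neither assignment is incentive-compatible.

None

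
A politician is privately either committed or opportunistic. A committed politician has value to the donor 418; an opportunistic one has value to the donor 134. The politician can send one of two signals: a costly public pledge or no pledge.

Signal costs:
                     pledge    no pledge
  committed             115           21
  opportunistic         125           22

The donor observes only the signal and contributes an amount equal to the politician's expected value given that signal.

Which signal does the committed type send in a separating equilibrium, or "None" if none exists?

None

Try committed → pledge, opportunistic → no pledge:
  Under separation the donor infers type exactly: pledge → committed (pays 418), no pledge → opportunistic (pays 134).
  Committed: pledge gives 418 − 115 = 303; no pledge gives 134 − 21 = 113. No deviation. ✓
  Opportunistic: no pledge gives 134 − 22 = 112; pledge gives 418 − 125 = 293. Would deviate. ✗
Try committed → no pledge, opportunistic → pledge:
  Under separation the donor infers type exactly: no pledge → committed (pays 418), pledge → opportunistic (pays 134).
  Committed: no pledge gives 418 − 21 = 397; pledge gives 134 − 115 = 19. No deviation. ✓
  Opportunistic: pledge gives 134 − 125 = 9; no pledge gives 418 − 22 = 396. Would deviate. ✗
Neither assignment is incentive-compatible.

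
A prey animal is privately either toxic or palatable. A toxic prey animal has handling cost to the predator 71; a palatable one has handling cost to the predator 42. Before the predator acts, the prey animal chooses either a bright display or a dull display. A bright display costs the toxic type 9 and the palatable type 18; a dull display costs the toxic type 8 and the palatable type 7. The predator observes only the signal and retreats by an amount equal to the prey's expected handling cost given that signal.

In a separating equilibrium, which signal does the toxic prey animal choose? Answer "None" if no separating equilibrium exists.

None

Try toxic → bright display, palatable → dull display:
  If types separate, bright display earns payment 71 and dull display earns 42.
  Toxic: bright display gives 71 − 9 = 62; dull display gives 42 − 8 = 34. No deviation. ✓
  Palatable: dull display gives 42 − 7 = 35; bright display gives 71 − 18 = 53. Would deviate. ✗
Try toxic → dull display, palatable → bright display:
  If types separate, dull display earns payment 71 and bright display earns 42.
  Toxic: dull display gives 71 − 8 = 63; bright display gives 42 − 9 = 33. No deviation. ✓
  Palatable: bright display gives 42 − 18 = 24; dull display gives 71 − 7 = 64. Would deviate. ✗
Neither assignment is incentive-compatible.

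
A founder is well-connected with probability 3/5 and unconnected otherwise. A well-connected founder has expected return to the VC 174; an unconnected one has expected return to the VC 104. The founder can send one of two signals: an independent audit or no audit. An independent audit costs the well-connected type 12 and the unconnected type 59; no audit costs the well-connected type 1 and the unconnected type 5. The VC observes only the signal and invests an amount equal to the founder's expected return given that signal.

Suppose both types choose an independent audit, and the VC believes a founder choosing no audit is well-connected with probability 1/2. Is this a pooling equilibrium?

No

At the pooled signal (audit) the VC holds the prior 3/5 and pays 3/5·174 + 2/5·104 = 146. Off-path (no audit) belief 1/2 gives 1/2·174 + 1/2·104 = 139.
Well-connected: audit gives 146 − 12 = 134; no audit gives 139 − 1 = 138. Deviates. ✗
Unconnected: audit gives 146 − 59 = 87; no audit gives 139 − 5 = 134. Deviates. ✗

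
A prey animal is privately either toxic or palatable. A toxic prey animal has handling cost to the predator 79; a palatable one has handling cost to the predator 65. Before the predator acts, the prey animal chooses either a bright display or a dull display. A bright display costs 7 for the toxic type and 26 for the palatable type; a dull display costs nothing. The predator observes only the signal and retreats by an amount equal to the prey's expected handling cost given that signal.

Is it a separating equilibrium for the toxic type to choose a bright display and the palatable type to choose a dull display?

If types separate, bright display earns payment 79 and dull display earns 65.
Toxic: bright display gives 79 − 7 = 72; dull display gives 65 − 0 = 65. No deviation. ✓
Palatable: dull display gives 65 − 0 = 65; bright display gives 79 − 26 = 53. No deviation. ✓
Neither type gains from mimicking the other.

Yes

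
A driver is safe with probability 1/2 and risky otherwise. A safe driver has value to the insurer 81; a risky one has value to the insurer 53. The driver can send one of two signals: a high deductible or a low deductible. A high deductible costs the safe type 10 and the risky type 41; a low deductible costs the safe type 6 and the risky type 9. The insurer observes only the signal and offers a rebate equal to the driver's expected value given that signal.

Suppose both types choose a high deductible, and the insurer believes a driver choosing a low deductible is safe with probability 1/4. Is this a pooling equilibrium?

On the equilibrium path (high deductible) the insurer holds the prior 1/2 and pays 1/2·81 + 1/2·53 = 67. Off-path (low deductible) belief 1/4 gives 1/4·81 + 3/4·53 = 60.
Safe: high deductible gives 67 − 10 = 57; low deductible gives 60 − 6 = 54. Stays. ✓
Risky: high deductible gives 67 − 41 = 26; low deductible gives 60 − 9 = 51. Deviates. ✗

No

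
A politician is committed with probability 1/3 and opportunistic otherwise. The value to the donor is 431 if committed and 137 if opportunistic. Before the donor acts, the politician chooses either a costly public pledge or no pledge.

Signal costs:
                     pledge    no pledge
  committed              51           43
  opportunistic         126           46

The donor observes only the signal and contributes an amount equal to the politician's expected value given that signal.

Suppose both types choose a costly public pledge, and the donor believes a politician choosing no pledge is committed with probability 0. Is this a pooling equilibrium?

At the pooled signal (pledge) the donor holds the prior 1/3 and pays 1/3·431 + 2/3·137 = 235. Off-path (no pledge) belief 0 gives 0·431 + 1·137 = 137.
Committed: pledge gives 235 − 51 = 184; no pledge gives 137 − 43 = 94. Stays. ✓
Opportunistic: pledge gives 235 − 126 = 109; no pledge gives 137 − 46 = 91. Stays. ✓

Yes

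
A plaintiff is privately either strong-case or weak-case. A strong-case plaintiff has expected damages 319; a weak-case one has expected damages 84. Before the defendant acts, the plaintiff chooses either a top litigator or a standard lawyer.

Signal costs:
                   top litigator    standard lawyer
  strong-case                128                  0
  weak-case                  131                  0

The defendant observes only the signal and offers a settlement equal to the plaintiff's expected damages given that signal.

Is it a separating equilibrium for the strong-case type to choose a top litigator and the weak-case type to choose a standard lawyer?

If types separate, top litigator earns payment 319 and standard lawyer earns 84.
Strong-case: top litigator gives 319 − 128 = 191; standard lawyer gives 84 − 0 = 84. No deviation. ✓
Weak-case: standard lawyer gives 84 − 0 = 84; top litigator gives 319 − 131 = 188. Would deviate. ✗

No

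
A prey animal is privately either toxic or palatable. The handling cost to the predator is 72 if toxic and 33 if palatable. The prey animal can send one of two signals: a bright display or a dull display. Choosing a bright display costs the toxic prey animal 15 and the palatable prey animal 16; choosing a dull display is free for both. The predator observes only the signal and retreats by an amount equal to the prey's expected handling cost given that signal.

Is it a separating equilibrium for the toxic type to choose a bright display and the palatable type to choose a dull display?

If types separate, bright display earns payment 72 and dull display earns 33.
Toxic: bright display gives 72 − 15 = 57; dull display gives 33 − 0 = 33. No deviation. ✓
Palatable: dull display gives 33 − 0 = 33; bright display gives 72 − 16 = 56. Would deviate. ✗

No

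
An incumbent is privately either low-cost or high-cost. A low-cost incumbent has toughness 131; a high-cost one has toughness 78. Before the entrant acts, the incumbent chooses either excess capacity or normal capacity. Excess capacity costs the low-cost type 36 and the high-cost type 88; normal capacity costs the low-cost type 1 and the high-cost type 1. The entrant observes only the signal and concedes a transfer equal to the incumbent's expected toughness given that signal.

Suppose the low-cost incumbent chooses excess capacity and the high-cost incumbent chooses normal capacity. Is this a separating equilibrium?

If types separate, excess capacity earns payment 131 and normal capacity earns 78.
Low-cost: excess capacity gives 131 − 36 = 95; normal capacity gives 78 − 1 = 77. No deviation. ✓
High-cost: normal capacity gives 78 − 1 = 77; excess capacity gives 131 − 88 = 43. No deviation. ✓
Both incentive constraints hold.

Yes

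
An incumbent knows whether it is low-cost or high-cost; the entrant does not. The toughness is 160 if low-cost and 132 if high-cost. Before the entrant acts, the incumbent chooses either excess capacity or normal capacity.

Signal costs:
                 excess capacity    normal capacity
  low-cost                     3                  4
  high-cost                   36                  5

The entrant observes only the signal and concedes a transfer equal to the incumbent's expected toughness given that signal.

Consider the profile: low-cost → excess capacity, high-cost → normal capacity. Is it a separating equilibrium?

Yes

If types separate, excess capacity earns payment 160 and normal capacity earns 132.
Low-cost: excess capacity gives 160 − 3 = 157; normal capacity gives 132 − 4 = 128. No deviation. ✓
High-cost: normal capacity gives 132 − 5 = 127; excess capacity gives 160 − 36 = 124. No deviation. ✓
Neither type gains from mimicking the other.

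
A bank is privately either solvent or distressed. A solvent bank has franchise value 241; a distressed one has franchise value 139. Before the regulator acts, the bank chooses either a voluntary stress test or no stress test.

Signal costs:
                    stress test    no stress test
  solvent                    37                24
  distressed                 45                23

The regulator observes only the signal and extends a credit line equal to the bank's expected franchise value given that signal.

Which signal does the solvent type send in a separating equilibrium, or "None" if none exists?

Try solvent → stress test, distressed → no stress test:
  Under separation the regulator infers type exactly: stress test → solvent (pays 241), no stress test → distressed (pays 139).
  Solvent: stress test gives 241 − 37 = 204; no stress test gives 139 − 24 = 115. No deviation. ✓
  Distressed: no stress test gives 139 − 23 = 116; stress test gives 241 − 45 = 196. Would deviate. ✗
Try solvent → no stress test, distressed → stress test:
  Under separation the regulator infers type exactly: no stress test → solvent (pays 241), stress test → distressed (pays 139).
  Solvent: no stress test gives 241 − 24 = 217; stress test gives 139 − 37 = 102. No deviation. ✓
  Distressed: stress test gives 139 − 45 = 94; no stress test gives 241 − 23 = 218. Would deviate. ✗
Neither assignment is incentive-compatible.

None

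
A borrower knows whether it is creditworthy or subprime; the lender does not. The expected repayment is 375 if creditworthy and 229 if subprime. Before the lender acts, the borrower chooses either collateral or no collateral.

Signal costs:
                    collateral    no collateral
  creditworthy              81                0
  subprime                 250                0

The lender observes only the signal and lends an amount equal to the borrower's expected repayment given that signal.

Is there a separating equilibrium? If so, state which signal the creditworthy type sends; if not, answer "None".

collateral

Try creditworthy → collateral, subprime → no collateral:
  Under separation the lender infers type exactly: collateral → creditworthy (pays 375), no collateral → subprime (pays 229).
  Creditworthy: collateral gives 375 − 81 = 294; no collateral gives 229 − 0 = 229. No deviation. ✓
  Subprime: no collateral gives 229 − 0 = 229; collateral gives 375 − 250 = 125. No deviation. ✓
Both hold — the creditworthy type sends collateral.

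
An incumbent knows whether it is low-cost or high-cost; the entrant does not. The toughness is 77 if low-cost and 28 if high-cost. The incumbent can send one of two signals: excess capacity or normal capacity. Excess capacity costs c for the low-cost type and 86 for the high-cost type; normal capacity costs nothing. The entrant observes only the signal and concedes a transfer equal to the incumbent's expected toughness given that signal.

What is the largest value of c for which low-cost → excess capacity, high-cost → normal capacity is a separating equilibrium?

Under separation: excess capacity → low-cost (pays 77); normal capacity → high-cost (pays 28).
High-cost: 28 − 0 = 28 ≥ 77 − 86 = -9. Holds regardless of c. ✓
Low-cost: 77 − c ≥ 28 − 0, so c ≤ 77 − 28 = 49.

49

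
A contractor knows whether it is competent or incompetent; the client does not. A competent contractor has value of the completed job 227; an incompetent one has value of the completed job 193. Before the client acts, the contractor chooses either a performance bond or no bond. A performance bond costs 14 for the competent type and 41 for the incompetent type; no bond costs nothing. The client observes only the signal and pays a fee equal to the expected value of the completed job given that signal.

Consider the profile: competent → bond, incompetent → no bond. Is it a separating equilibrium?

Yes

If types separate, bond earns payment 227 and no bond earns 193.
Competent: bond gives 227 − 14 = 213; no bond gives 193 − 0 = 193. No deviation. ✓
Incompetent: no bond gives 193 − 0 = 193; bond gives 227 − 41 = 186. No deviation. ✓
Neither type gains from mimicking the other.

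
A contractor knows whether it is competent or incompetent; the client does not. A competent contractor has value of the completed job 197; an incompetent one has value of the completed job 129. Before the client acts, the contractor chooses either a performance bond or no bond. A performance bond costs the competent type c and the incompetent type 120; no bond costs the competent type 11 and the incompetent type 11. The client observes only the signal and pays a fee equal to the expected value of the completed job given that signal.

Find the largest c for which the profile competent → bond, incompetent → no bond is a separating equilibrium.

Under separation: bond → competent (pays 197); no bond → incompetent (pays 129).
Incompetent: 129 − 11 = 118 ≥ 197 − 120 = 77. Holds regardless of c. ✓
Competent: 197 − c ≥ 129 − 11, so c ≤ 197 − 118 = 79.

79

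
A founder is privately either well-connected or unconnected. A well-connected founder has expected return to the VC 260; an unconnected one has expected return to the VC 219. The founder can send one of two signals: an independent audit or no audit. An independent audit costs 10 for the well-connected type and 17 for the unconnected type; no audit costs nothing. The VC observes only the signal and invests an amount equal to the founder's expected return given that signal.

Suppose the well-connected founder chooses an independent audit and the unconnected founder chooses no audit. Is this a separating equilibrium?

If types separate, audit earns payment 260 and no audit earns 219.
Well-connected: audit gives 260 − 10 = 250; no audit gives 219 − 0 = 219. No deviation. ✓
Unconnected: no audit gives 219 − 0 = 219; audit gives 260 − 17 = 243. Would deviate. ✗

No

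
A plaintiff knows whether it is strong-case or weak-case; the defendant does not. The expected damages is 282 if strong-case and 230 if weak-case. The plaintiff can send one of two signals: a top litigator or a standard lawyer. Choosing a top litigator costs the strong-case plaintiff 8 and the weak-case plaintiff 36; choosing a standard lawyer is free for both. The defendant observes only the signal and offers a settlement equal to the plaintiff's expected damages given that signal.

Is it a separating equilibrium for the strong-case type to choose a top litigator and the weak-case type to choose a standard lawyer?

No

If types separate, top litigator earns payment 282 and standard lawyer earns 230.
Strong-case: top litigator gives 282 − 8 = 274; standard lawyer gives 230 − 0 = 230. No deviation. ✓
Weak-case: standard lawyer gives 230 − 0 = 230; top litigator gives 282 − 36 = 246. Would deviate. ✗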